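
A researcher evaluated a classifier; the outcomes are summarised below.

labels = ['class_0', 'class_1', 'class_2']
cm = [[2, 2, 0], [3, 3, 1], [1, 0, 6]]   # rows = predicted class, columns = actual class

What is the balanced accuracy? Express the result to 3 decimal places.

Balanced accuracy = mean of per-class recall.
  class_0: recall = 2/6 = 0.3333
  class_1: recall = 3/5 = 0.6000
  class_2: recall = 6/7 = 0.8571
Mean = (0.3333 + 0.6000 + 0.8571) / 3 = 0.597

0.597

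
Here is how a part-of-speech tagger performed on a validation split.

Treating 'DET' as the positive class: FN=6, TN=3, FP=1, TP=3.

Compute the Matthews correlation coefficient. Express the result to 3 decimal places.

0.083

MCC = (TP·TN − FP·FN) / √((TP+FP)(TP+FN)(TN+FP)(TN+FN))
Numerator = 3·3 − 1·6 = 3
Denominator = √(4·9·4·9) = √1296 = 36.0000
MCC = 3 / 36.0000 = 0.083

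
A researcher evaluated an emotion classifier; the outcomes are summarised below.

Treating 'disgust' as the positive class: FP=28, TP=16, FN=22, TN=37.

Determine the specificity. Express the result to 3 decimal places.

0.569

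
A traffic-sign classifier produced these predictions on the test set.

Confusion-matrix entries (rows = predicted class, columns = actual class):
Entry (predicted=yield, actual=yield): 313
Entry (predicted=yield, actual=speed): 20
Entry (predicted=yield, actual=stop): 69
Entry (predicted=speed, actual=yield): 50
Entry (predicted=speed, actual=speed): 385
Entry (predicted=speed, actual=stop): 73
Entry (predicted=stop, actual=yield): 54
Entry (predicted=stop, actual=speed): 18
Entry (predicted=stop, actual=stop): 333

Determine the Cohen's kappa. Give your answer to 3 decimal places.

Observed agreement pₒ = trace/N = 1031/1315 = 0.7840
Expected agreement pₑ = Σ (rowᵢ·colᵢ)/N² = (417·402 + 423·508 + 475·405)/1315² = 0.3325
κ = (pₒ − pₑ)/(1 − pₑ) = (0.7840 − 0.3325)/(1 − 0.3325) = 0.676

0.676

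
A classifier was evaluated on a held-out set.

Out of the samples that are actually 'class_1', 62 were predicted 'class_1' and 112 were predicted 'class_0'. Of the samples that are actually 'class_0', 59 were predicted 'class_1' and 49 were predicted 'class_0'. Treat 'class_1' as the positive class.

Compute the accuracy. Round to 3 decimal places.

0.394

Accuracy = (TP+TN)/N = (62+49)/282 = 0.394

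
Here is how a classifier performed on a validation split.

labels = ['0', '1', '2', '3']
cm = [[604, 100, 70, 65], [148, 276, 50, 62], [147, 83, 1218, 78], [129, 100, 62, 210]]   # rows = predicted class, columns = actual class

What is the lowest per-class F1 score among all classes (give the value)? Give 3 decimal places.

0.459

Per-class F1 score (2·TP/(2·TP+FP+FN)):
  0: TP=604, FP=100+70+65=235, FN=148+147+129=424 → 1208/1867 = 0.6470
  1: TP=276, FP=148+50+62=260, FN=100+83+100=283 → 552/1095 = 0.5041
  2: TP=1218, FP=147+83+78=308, FN=70+50+62=182 → 2436/2926 = 0.8325
  3: TP=210, FP=129+100+62=291, FN=65+62+78=205 → 420/916 = 0.4585
Lowest is class '3' with F1 score = 0.459.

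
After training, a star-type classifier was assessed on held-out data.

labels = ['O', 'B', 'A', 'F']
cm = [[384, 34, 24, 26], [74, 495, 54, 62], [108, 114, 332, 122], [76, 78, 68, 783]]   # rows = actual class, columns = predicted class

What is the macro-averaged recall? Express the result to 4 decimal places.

0.7033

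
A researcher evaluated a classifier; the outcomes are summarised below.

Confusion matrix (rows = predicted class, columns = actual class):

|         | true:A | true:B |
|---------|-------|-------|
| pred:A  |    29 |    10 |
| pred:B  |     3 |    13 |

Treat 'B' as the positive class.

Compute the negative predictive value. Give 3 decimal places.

0.744

NPV = TN/(TN+FN) = 29/(29+10) = 0.744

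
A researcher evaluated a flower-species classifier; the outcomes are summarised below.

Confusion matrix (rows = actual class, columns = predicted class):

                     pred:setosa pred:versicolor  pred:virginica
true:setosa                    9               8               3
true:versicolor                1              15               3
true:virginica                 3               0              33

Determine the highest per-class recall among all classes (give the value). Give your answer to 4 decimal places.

0.9167

Per-class recall (TP/(TP+FN)):
  setosa: TP=9, FN=8+3=11 → 9/20 = 0.45000
  versicolor: TP=15, FN=1+3=4 → 15/19 = 0.78947
  virginica: TP=33, FN=3+0=3 → 33/36 = 0.91667
Highest is class 'virginica' with recall = 0.9167.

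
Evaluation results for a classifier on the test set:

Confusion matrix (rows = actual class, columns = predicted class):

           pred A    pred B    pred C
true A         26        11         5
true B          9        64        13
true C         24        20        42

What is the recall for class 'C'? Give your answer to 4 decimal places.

0.4884

Take TP from the diagonal, FP from the rest of the 'C' prediction marginal, FN from the rest of the 'C' actual marginal.
recall = TP/(TP+FN).
C: TP=42, FN=24+20=44 → 42/86 = 0.48837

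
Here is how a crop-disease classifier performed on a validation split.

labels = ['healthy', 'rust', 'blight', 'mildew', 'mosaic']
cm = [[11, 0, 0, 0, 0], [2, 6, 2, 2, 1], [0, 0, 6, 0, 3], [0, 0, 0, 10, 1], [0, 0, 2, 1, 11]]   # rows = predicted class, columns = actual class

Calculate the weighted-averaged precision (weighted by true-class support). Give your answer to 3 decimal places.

Per-class precision (TP/(TP+FP)):
  healthy: TP=11, FP=0+0+0+0=0 → 11/11 = 1.0000
  rust: TP=6, FP=2+2+2+1=7 → 6/13 = 0.4615
  blight: TP=6, FP=0+0+0+3=3 → 6/9 = 0.6667
  mildew: TP=10, FP=0+0+0+1=1 → 10/11 = 0.9091
  mosaic: TP=11, FP=0+0+2+1=3 → 11/14 = 0.7857
Weighted-precision = Σ (supportᵢ/N)·precisionᵢ with N=58: (13/58)·1.0000 + (6/58)·0.4615 + (10/58)·0.6667 + (13/58)·0.9091 + (16/58)·0.7857 = 0.807

0.807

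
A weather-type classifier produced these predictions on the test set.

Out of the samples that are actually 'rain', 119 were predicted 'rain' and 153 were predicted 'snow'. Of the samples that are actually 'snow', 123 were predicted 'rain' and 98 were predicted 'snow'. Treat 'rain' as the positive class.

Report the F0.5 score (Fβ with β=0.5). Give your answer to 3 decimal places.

Fβ = (1+β²)·TP / ((1+β²)·TP + β²·FN + FP), with β²=1/4
= 1.25·119 / (1.25·119 + 0.25·153 + 123) = 0.480

0.480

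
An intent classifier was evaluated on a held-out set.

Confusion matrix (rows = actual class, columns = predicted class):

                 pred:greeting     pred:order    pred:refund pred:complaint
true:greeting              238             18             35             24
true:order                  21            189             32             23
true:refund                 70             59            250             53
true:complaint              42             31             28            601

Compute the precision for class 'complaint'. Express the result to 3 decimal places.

One-vs-rest for 'complaint': TP = diagonal; FP = other classes predicted 'complaint'; FN = 'complaint' predicted as other.
precision = TP/(TP+FP).
complaint: TP=601, FP=24+23+53=100 → 601/701 = 0.8573

0.857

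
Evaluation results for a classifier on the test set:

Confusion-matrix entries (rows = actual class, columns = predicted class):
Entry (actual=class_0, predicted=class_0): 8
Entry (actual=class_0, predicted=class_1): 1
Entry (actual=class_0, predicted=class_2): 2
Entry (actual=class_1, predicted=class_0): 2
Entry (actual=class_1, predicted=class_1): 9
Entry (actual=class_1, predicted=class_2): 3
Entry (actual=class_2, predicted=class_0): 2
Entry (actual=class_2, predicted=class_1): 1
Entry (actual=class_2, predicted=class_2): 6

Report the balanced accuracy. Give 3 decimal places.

0.679

Balanced accuracy = mean of per-class recall.
  class_0: recall = 8/11 = 0.7273
  class_1: recall = 9/14 = 0.6429
  class_2: recall = 6/9 = 0.6667
Mean = (0.7273 + 0.6429 + 0.6667) / 3 = 0.679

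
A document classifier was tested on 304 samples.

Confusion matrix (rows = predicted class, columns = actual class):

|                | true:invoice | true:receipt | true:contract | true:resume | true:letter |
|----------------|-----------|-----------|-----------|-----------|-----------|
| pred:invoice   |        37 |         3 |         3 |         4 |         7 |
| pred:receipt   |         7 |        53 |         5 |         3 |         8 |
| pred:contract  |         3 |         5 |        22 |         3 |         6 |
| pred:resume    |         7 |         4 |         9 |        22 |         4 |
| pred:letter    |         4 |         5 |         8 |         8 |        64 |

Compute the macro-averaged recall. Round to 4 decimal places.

0.6265

Per-class recall (TP/(TP+FN)):
  invoice: TP=37, FN=7+3+7+4=21 → 37/58 = 0.63793
  receipt: TP=53, FN=3+5+4+5=17 → 53/70 = 0.75714
  contract: TP=22, FN=3+5+9+8=25 → 22/47 = 0.46809
  resume: TP=22, FN=4+3+3+8=18 → 22/40 = 0.55000
  letter: TP=64, FN=7+8+6+4=25 → 64/89 = 0.71910
Macro-recall = mean = (0.63793 + 0.75714 + 0.46809 + 0.55000 + 0.71910) / 5 = 0.6265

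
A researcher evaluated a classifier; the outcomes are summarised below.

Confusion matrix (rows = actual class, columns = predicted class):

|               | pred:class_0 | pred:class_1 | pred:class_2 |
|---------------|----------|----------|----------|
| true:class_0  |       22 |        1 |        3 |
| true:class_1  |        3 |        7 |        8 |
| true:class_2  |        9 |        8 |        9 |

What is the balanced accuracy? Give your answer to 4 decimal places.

Balanced accuracy = mean of per-class recall.
  class_0: recall = 22/26 = 0.84615
  class_1: recall = 7/18 = 0.38889
  class_2: recall = 9/26 = 0.34615
Mean = (0.84615 + 0.38889 + 0.34615) / 3 = 0.5271

0.5271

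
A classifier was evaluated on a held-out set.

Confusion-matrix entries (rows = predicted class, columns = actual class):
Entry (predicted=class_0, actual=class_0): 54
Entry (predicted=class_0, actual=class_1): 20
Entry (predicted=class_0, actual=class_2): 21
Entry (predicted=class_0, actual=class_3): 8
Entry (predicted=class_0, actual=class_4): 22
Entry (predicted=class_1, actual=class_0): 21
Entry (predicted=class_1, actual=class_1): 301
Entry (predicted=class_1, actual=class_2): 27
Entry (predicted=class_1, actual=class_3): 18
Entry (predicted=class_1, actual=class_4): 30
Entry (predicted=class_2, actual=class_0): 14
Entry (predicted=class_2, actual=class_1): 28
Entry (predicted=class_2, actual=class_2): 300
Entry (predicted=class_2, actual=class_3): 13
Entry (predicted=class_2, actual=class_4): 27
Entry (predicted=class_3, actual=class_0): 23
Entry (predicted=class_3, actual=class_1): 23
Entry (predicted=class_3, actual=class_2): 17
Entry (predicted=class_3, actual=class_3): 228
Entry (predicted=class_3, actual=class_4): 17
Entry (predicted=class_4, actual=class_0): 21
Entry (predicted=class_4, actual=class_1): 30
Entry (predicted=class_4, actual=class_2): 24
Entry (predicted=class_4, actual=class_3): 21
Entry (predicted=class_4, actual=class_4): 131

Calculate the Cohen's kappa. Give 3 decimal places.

0.619

Observed agreement pₒ = trace/N = 1014/1439 = 0.7047
Expected agreement pₑ = Σ (rowᵢ·colᵢ)/N² = (133·125 + 402·397 + 389·382 + 288·308 + 227·227)/1439² = 0.2246
κ = (pₒ − pₑ)/(1 − pₑ) = (0.7047 − 0.2246)/(1 − 0.2246) = 0.619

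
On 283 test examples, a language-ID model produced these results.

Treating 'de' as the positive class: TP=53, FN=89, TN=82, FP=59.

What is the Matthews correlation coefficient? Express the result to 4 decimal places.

MCC = (TP·TN − FP·FN) / √((TP+FP)(TP+FN)(TN+FP)(TN+FN))
Numerator = 53·82 − 59·89 = -905
Denominator = √(112·142·141·171) = √383461344 = 19582.1690
MCC = -905 / 19582.1690 = -0.0462

-0.0462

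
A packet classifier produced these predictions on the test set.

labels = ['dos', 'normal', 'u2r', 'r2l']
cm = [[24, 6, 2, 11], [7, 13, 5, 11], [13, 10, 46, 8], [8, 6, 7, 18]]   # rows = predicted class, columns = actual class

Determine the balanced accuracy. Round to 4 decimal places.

Balanced accuracy = mean of per-class recall.
  dos: recall = 24/52 = 0.46154
  normal: recall = 13/35 = 0.37143
  u2r: recall = 46/60 = 0.76667
  r2l: recall = 18/48 = 0.37500
Mean = (0.46154 + 0.37143 + 0.76667 + 0.37500) / 4 = 0.4937

0.4937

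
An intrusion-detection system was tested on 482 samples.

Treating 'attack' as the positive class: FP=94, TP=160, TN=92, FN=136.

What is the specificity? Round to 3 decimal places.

0.495

Specificity = TN/(TN+FP) = 92/(92+94) = 0.495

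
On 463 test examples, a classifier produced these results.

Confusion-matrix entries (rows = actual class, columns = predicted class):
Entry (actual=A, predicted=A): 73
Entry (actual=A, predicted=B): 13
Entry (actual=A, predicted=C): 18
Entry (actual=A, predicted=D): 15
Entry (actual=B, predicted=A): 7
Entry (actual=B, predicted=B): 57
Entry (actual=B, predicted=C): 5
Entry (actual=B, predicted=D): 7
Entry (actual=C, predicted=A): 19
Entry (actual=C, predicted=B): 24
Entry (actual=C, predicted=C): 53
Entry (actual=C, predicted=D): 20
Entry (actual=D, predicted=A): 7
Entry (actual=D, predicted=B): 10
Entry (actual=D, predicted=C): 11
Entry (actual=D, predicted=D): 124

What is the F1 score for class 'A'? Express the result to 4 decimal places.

Take TP from the diagonal, FP from the rest of the 'A' prediction marginal, FN from the rest of the 'A' actual marginal.
F1 score = 2·TP/(2·TP+FP+FN).
A: TP=73, FP=7+19+7=33, FN=13+18+15=46 → 146/225 = 0.64889

0.6489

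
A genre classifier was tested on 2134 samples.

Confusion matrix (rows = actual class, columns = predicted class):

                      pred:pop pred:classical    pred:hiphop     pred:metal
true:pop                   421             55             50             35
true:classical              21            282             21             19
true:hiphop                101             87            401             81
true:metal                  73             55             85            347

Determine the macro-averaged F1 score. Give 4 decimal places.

Per-class F1 score (2·TP/(2·TP+FP+FN)):
  pop: TP=421, FP=21+101+73=195, FN=55+50+35=140 → 842/1177 = 0.71538
  classical: TP=282, FP=55+87+55=197, FN=21+21+19=61 → 564/822 = 0.68613
  hiphop: TP=401, FP=50+21+85=156, FN=101+87+81=269 → 802/1227 = 0.65363
  metal: TP=347, FP=35+19+81=135, FN=73+55+85=213 → 694/1042 = 0.66603
Macro-F1 score = mean = (0.71538 + 0.68613 + 0.65363 + 0.66603) / 4 = 0.6803

0.6803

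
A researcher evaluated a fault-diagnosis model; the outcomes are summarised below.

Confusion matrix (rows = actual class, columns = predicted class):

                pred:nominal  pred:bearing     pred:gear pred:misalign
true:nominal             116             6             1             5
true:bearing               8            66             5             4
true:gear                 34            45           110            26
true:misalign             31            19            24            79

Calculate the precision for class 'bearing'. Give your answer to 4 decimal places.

Treat 'bearing' as positive and all other classes as negative.
precision = TP/(TP+FP).
bearing: TP=66, FP=6+45+19=70 → 66/136 = 0.48529

0.4853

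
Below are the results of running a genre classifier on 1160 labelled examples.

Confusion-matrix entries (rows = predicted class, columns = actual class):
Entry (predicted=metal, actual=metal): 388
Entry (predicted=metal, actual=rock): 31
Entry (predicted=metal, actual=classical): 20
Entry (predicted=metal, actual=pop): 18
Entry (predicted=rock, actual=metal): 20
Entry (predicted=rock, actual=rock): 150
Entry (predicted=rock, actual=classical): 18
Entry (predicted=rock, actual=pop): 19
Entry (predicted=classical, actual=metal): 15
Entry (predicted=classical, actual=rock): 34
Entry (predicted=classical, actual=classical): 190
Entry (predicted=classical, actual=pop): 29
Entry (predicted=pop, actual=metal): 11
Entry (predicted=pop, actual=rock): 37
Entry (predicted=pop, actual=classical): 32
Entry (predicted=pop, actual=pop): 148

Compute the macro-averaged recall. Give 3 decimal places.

Per-class recall (TP/(TP+FN)):
  metal: TP=388, FN=20+15+11=46 → 388/434 = 0.8940
  rock: TP=150, FN=31+34+37=102 → 150/252 = 0.5952
  classical: TP=190, FN=20+18+32=70 → 190/260 = 0.7308
  pop: TP=148, FN=18+19+29=66 → 148/214 = 0.6916
Macro-recall = mean = (0.8940 + 0.5952 + 0.7308 + 0.6916) / 4 = 0.728

0.728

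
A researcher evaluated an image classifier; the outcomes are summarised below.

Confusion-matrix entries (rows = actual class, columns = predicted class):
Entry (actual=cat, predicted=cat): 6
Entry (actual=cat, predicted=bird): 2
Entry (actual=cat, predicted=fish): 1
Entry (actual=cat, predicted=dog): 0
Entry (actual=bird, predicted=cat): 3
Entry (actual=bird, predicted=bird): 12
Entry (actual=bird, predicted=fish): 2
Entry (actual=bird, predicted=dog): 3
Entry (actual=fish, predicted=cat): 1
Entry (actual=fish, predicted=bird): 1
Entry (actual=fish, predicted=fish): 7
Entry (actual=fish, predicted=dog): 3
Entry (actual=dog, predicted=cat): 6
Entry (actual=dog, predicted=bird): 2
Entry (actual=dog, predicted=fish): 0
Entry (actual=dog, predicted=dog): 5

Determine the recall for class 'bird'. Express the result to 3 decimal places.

One-vs-rest for 'bird': TP = diagonal; FP = other classes predicted 'bird'; FN = 'bird' predicted as other.
recall = TP/(TP+FN).
bird: TP=12, FN=3+2+3=8 → 12/20 = 0.6000

0.600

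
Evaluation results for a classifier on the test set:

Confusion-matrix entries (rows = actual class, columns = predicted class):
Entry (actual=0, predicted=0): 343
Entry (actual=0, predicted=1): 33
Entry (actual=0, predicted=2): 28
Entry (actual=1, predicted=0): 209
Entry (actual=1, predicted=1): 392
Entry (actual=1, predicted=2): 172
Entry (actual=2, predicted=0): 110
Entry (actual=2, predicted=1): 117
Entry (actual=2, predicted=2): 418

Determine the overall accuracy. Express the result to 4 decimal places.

0.6328

Accuracy = trace / total = (343+392+418=1153) / 1822 = 1153/1822 = 0.6328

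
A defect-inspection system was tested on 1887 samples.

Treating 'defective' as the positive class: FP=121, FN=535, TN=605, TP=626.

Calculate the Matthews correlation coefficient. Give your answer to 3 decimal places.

0.371

MCC = (TP·TN − FP·FN) / √((TP+FP)(TP+FN)(TN+FP)(TN+FN))
Numerator = 626·605 − 121·535 = 313995
Denominator = √(747·1161·726·1140) = √717784859880 = 847221.8481
MCC = 313995 / 847221.8481 = 0.371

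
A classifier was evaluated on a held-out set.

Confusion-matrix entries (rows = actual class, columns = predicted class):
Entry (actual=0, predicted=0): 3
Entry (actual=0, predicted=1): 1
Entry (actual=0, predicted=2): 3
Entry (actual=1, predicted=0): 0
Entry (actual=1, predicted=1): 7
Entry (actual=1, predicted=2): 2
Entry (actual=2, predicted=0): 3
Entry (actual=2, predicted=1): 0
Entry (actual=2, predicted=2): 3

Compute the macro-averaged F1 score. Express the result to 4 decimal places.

0.5712

Per-class F1 score (2·TP/(2·TP+FP+FN)):
  0: TP=3, FP=0+3=3, FN=1+3=4 → 6/13 = 0.46154
  1: TP=7, FP=1+0=1, FN=0+2=2 → 14/17 = 0.82353
  2: TP=3, FP=3+2=5, FN=3+0=3 → 6/14 = 0.42857
Macro-F1 score = mean = (0.46154 + 0.82353 + 0.42857) / 3 = 0.5712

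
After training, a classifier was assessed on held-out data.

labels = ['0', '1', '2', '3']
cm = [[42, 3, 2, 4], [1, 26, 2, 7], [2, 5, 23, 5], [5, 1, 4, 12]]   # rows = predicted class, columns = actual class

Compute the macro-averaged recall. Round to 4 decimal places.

0.6883

Per-class recall (TP/(TP+FN)):
  0: TP=42, FN=1+2+5=8 → 42/50 = 0.84000
  1: TP=26, FN=3+5+1=9 → 26/35 = 0.74286
  2: TP=23, FN=2+2+4=8 → 23/31 = 0.74194
  3: TP=12, FN=4+7+5=16 → 12/28 = 0.42857
Macro-recall = mean = (0.84000 + 0.74286 + 0.74194 + 0.42857) / 4 = 0.6883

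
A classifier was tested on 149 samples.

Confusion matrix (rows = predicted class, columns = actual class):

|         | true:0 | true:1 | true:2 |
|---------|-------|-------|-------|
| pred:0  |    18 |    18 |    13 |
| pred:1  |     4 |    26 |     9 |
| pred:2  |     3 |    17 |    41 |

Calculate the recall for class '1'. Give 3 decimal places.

0.426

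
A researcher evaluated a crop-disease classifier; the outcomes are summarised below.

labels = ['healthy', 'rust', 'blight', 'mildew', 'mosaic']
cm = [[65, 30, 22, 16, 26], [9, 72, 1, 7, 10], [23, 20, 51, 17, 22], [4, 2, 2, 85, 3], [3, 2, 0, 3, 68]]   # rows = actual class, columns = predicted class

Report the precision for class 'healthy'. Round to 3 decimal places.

0.625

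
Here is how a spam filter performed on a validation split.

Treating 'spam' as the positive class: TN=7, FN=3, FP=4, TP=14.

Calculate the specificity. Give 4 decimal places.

0.6364

Specificity = TN/(TN+FP) = 7/(7+4) = 0.6364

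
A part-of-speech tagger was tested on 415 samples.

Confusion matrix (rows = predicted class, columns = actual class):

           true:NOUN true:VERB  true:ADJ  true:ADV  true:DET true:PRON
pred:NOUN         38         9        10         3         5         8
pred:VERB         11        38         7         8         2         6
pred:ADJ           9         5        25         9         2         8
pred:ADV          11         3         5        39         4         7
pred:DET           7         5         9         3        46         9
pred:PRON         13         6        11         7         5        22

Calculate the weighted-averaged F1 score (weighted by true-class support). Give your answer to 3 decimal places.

0.497

Per-class F1 score (2·TP/(2·TP+FP+FN)):
  NOUN: TP=38, FP=9+10+3+5+8=35, FN=11+9+11+7+13=51 → 76/162 = 0.4691
  VERB: TP=38, FP=11+7+8+2+6=34, FN=9+5+3+5+6=28 → 76/138 = 0.5507
  ADJ: TP=25, FP=9+5+9+2+8=33, FN=10+7+5+9+11=42 → 50/125 = 0.4000
  ADV: TP=39, FP=11+3+5+4+7=30, FN=3+8+9+3+7=30 → 78/138 = 0.5652
  DET: TP=46, FP=7+5+9+3+9=33, FN=5+2+2+4+5=18 → 92/143 = 0.6434
  PRON: TP=22, FP=13+6+11+7+5=42, FN=8+6+8+7+9=38 → 44/124 = 0.3548
Weighted-F1 score = Σ (supportᵢ/N)·F1 scoreᵢ with N=415: (89/415)·0.4691 + (66/415)·0.5507 + (67/415)·0.4000 + (69/415)·0.5652 + (64/415)·0.6434 + (60/415)·0.3548 = 0.497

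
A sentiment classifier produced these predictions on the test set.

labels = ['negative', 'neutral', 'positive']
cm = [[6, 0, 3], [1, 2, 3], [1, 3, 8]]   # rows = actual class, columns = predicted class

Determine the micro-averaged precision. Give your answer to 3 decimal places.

0.593

Micro-averaging pools counts across classes: ΣTP=16, ΣFP=11, ΣFN=11.
Micro-precision = TP/(TP+FP) on pooled counts = 0.593 (equals overall accuracy in single-label multiclass).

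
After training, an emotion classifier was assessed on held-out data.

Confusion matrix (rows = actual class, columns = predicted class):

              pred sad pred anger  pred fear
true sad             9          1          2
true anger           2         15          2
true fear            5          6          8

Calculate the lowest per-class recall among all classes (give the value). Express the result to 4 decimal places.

0.4211

Per-class recall (TP/(TP+FN)):
  sad: TP=9, FN=1+2=3 → 9/12 = 0.75000
  anger: TP=15, FN=2+2=4 → 15/19 = 0.78947
  fear: TP=8, FN=5+6=11 → 8/19 = 0.42105
Lowest is class 'fear' with recall = 0.4211.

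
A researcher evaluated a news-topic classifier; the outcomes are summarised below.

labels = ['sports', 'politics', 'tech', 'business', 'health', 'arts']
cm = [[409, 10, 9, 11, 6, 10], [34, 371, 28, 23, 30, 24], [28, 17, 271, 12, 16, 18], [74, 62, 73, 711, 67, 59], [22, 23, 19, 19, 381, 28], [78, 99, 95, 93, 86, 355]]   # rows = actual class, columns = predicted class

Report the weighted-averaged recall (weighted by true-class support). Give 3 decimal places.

Per-class recall (TP/(TP+FN)):
  sports: TP=409, FN=10+9+11+6+10=46 → 409/455 = 0.8989
  politics: TP=371, FN=34+28+23+30+24=139 → 371/510 = 0.7275
  tech: TP=271, FN=28+17+12+16+18=91 → 271/362 = 0.7486
  business: TP=711, FN=74+62+73+67+59=335 → 711/1046 = 0.6797
  health: TP=381, FN=22+23+19+19+28=111 → 381/492 = 0.7744
  arts: TP=355, FN=78+99+95+93+86=451 → 355/806 = 0.4404
Weighted-recall = Σ (supportᵢ/N)·recallᵢ with N=3671: (455/3671)·0.8989 + (510/3671)·0.7275 + (362/3671)·0.7486 + (1046/3671)·0.6797 + (492/3671)·0.7744 + (806/3671)·0.4404 = 0.680

0.680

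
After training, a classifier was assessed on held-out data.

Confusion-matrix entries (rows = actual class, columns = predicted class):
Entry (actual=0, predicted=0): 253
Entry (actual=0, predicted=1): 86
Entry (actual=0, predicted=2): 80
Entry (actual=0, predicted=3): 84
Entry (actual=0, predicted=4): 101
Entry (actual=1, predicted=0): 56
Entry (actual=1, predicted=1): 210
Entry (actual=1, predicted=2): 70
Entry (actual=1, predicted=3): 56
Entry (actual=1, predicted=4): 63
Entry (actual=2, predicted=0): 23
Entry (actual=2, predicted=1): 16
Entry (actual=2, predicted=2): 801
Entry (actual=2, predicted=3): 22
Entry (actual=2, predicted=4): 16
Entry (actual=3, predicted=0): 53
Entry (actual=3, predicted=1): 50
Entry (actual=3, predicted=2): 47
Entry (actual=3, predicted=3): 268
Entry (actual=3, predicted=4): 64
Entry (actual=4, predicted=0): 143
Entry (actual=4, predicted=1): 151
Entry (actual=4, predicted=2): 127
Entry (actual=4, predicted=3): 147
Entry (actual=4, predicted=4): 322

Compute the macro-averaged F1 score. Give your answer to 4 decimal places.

Per-class F1 score (2·TP/(2·TP+FP+FN)):
  0: TP=253, FP=56+23+53+143=275, FN=86+80+84+101=351 → 506/1132 = 0.44700
  1: TP=210, FP=86+16+50+151=303, FN=56+70+56+63=245 → 420/968 = 0.43388
  2: TP=801, FP=80+70+47+127=324, FN=23+16+22+16=77 → 1602/2003 = 0.79980
  3: TP=268, FP=84+56+22+147=309, FN=53+50+47+64=214 → 536/1059 = 0.50614
  4: TP=322, FP=101+63+16+64=244, FN=143+151+127+147=568 → 644/1456 = 0.44231
Macro-F1 score = mean = (0.44700 + 0.43388 + 0.79980 + 0.50614 + 0.44231) / 5 = 0.5258

0.5258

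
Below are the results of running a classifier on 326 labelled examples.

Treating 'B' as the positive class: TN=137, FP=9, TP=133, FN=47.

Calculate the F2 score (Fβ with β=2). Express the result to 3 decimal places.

0.771

Fβ = (1+β²)·TP / ((1+β²)·TP + β²·FN + FP), with β²=4
= 5·133 / (5·133 + 4·47 + 9) = 0.771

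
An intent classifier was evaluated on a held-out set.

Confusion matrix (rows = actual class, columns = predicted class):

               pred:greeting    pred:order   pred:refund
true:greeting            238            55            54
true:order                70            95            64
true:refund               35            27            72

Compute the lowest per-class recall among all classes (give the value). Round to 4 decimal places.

Per-class recall (TP/(TP+FN)):
  greeting: TP=238, FN=55+54=109 → 238/347 = 0.68588
  order: TP=95, FN=70+64=134 → 95/229 = 0.41485
  refund: TP=72, FN=35+27=62 → 72/134 = 0.53731
Lowest is class 'order' with recall = 0.4148.

0.4148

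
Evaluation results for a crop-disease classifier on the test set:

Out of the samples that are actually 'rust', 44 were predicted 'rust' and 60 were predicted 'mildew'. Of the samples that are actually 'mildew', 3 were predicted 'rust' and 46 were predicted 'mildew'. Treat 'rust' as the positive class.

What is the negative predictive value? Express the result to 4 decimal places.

0.4340

NPV = TN/(TN+FN) = 46/(46+60) = 0.4340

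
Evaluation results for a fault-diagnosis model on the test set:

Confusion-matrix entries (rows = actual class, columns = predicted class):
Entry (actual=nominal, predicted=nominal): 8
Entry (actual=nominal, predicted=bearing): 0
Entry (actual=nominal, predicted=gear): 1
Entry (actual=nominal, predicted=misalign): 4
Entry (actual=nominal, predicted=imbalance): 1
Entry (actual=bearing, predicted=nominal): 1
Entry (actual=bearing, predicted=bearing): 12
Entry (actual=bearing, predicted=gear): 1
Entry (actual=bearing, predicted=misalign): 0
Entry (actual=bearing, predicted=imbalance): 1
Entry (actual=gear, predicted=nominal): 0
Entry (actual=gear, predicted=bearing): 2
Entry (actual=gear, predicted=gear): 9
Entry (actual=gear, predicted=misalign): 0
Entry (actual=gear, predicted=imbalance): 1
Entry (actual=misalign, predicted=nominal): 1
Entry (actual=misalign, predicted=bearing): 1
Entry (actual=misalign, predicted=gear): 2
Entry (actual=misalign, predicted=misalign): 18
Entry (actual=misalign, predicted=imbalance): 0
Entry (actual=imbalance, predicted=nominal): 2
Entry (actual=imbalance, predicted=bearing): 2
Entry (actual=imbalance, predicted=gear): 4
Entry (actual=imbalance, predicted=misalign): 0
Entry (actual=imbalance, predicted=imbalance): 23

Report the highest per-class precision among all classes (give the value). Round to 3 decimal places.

0.885

Per-class precision (TP/(TP+FP)):
  nominal: TP=8, FP=1+0+1+2=4 → 8/12 = 0.6667
  bearing: TP=12, FP=0+2+1+2=5 → 12/17 = 0.7059
  gear: TP=9, FP=1+1+2+4=8 → 9/17 = 0.5294
  misalign: TP=18, FP=4+0+0+0=4 → 18/22 = 0.8182
  imbalance: TP=23, FP=1+1+1+0=3 → 23/26 = 0.8846
Highest is class 'imbalance' with precision = 0.885.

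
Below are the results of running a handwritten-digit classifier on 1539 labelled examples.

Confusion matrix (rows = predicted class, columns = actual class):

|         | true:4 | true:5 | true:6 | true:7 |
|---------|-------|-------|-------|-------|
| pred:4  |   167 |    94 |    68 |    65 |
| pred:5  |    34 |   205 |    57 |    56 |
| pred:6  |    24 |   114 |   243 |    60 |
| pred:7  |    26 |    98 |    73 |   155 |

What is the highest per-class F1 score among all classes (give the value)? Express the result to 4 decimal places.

Per-class F1 score (2·TP/(2·TP+FP+FN)):
  4: TP=167, FP=94+68+65=227, FN=34+24+26=84 → 334/645 = 0.51783
  5: TP=205, FP=34+57+56=147, FN=94+114+98=306 → 410/863 = 0.47509
  6: TP=243, FP=24+114+60=198, FN=68+57+73=198 → 486/882 = 0.55102
  7: TP=155, FP=26+98+73=197, FN=65+56+60=181 → 310/688 = 0.45058
Highest is class '6' with F1 score = 0.5510.

0.5510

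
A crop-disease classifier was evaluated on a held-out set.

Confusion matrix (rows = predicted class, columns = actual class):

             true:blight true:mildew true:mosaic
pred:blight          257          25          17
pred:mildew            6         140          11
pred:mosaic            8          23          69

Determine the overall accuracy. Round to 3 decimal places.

0.838

Accuracy = trace / total = (257+140+69=466) / 556 = 466/556 = 0.838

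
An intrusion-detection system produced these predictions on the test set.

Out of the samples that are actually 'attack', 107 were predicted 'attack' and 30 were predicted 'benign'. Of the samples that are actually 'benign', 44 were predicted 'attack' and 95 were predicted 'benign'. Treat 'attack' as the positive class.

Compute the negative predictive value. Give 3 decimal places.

NPV = TN/(TN+FN) = 95/(95+30) = 0.760

0.760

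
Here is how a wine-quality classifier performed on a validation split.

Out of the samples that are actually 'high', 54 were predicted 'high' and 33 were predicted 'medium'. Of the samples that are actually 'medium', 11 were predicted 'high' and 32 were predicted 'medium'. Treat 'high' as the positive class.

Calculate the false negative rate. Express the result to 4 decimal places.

0.3793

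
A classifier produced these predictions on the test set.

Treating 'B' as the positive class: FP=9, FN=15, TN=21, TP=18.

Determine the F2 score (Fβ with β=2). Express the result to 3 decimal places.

Fβ = (1+β²)·TP / ((1+β²)·TP + β²·FN + FP), with β²=4
= 5·18 / (5·18 + 4·15 + 9) = 0.566

0.566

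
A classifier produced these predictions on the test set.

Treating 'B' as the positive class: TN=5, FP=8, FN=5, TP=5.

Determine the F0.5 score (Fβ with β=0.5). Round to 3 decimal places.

Fβ = (1+β²)·TP / ((1+β²)·TP + β²·FN + FP), with β²=1/4
= 1.25·5 / (1.25·5 + 0.25·5 + 8) = 0.403

0.403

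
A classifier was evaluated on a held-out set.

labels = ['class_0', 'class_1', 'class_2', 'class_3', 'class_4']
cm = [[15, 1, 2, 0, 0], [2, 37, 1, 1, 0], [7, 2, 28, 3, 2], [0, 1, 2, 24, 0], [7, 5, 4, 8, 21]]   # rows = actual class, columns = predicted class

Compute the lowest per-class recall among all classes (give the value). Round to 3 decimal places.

0.467

Per-class recall (TP/(TP+FN)):
  class_0: TP=15, FN=1+2+0+0=3 → 15/18 = 0.8333
  class_1: TP=37, FN=2+1+1+0=4 → 37/41 = 0.9024
  class_2: TP=28, FN=7+2+3+2=14 → 28/42 = 0.6667
  class_3: TP=24, FN=0+1+2+0=3 → 24/27 = 0.8889
  class_4: TP=21, FN=7+5+4+8=24 → 21/45 = 0.4667
Lowest is class 'class_4' with recall = 0.467.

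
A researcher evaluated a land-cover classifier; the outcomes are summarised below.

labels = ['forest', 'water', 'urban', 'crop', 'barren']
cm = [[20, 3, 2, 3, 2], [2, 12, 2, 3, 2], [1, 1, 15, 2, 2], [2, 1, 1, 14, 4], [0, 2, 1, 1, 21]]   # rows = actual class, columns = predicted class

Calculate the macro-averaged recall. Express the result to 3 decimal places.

Per-class recall (TP/(TP+FN)):
  forest: TP=20, FN=3+2+3+2=10 → 20/30 = 0.6667
  water: TP=12, FN=2+2+3+2=9 → 12/21 = 0.5714
  urban: TP=15, FN=1+1+2+2=6 → 15/21 = 0.7143
  crop: TP=14, FN=2+1+1+4=8 → 14/22 = 0.6364
  barren: TP=21, FN=0+2+1+1=4 → 21/25 = 0.8400
Macro-recall = mean = (0.6667 + 0.5714 + 0.7143 + 0.6364 + 0.8400) / 5 = 0.686

0.686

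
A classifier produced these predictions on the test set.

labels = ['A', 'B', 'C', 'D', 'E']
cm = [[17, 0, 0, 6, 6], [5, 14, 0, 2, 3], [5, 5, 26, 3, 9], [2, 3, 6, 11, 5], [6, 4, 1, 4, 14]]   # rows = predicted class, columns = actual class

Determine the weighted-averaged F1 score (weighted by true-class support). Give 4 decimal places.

0.5148

Per-class F1 score (2·TP/(2·TP+FP+FN)):
  A: TP=17, FP=0+0+6+6=12, FN=5+5+2+6=18 → 34/64 = 0.53125
  B: TP=14, FP=5+0+2+3=10, FN=0+5+3+4=12 → 28/50 = 0.56000
  C: TP=26, FP=5+5+3+9=22, FN=0+0+6+1=7 → 52/81 = 0.64198
  D: TP=11, FP=2+3+6+5=16, FN=6+2+3+4=15 → 22/53 = 0.41509
  E: TP=14, FP=6+4+1+4=15, FN=6+3+9+5=23 → 28/66 = 0.42424
Weighted-F1 score = Σ (supportᵢ/N)·F1 scoreᵢ with N=157: (35/157)·0.53125 + (26/157)·0.56000 + (33/157)·0.64198 + (26/157)·0.41509 + (37/157)·0.42424 = 0.5148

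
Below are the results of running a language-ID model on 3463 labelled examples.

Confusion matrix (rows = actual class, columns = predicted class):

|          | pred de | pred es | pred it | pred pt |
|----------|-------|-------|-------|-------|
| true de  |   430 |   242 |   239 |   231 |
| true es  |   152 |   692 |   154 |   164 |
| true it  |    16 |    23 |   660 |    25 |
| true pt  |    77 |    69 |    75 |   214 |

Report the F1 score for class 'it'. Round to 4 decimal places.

0.7127

Treat 'it' as positive and all other classes as negative.
F1 score = 2·TP/(2·TP+FP+FN).
it: TP=660, FP=239+154+75=468, FN=16+23+25=64 → 1320/1852 = 0.71274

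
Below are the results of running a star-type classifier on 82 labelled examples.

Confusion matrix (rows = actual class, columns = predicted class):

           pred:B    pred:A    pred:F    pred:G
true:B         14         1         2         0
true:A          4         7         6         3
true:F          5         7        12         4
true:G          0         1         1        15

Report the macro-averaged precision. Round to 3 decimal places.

0.575

Per-class precision (TP/(TP+FP)):
  B: TP=14, FP=4+5+0=9 → 14/23 = 0.6087
  A: TP=7, FP=1+7+1=9 → 7/16 = 0.4375
  F: TP=12, FP=2+6+1=9 → 12/21 = 0.5714
  G: TP=15, FP=0+3+4=7 → 15/22 = 0.6818
Macro-precision = mean = (0.6087 + 0.4375 + 0.5714 + 0.6818) / 4 = 0.575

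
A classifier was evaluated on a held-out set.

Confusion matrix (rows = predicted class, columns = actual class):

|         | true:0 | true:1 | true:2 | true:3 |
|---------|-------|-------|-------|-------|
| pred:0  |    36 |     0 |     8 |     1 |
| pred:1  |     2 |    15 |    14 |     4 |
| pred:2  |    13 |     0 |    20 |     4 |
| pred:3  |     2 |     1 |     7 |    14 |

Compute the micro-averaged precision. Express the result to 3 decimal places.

Micro-averaging pools counts across classes: ΣTP=85, ΣFP=56, ΣFN=56.
Micro-precision = TP/(TP+FP) on pooled counts = 0.603 (equals overall accuracy in single-label multiclass).

0.603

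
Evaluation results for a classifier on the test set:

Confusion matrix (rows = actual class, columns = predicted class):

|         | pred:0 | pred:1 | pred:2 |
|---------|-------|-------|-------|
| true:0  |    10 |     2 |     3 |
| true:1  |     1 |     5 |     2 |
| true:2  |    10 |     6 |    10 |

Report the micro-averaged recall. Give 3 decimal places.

0.510

Micro-averaging pools counts across classes: ΣTP=25, ΣFP=24, ΣFN=24.
Micro-recall = TP/(TP+FN) on pooled counts = 0.510 (equals overall accuracy in single-label multiclass).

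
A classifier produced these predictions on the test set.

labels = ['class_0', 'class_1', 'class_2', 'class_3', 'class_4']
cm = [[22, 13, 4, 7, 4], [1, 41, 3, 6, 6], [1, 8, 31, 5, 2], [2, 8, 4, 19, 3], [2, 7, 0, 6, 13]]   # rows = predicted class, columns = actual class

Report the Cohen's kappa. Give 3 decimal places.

0.464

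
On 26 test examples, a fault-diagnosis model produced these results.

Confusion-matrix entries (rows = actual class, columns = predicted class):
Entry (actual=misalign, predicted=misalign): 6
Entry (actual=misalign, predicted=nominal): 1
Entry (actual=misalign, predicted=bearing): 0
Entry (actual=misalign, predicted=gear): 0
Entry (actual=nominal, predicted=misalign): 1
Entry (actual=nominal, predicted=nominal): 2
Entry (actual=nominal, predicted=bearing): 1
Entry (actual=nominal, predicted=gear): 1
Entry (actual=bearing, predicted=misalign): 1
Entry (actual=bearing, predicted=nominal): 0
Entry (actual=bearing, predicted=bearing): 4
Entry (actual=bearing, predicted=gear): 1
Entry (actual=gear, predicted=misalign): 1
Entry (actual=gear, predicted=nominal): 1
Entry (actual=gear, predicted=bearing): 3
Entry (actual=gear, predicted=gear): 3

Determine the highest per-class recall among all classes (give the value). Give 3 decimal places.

0.857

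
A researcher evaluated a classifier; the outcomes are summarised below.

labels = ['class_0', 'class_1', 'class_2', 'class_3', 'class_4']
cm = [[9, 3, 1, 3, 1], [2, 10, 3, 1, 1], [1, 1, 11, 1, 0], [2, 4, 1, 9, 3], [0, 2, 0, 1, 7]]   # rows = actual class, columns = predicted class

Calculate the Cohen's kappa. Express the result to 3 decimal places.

0.494

Observed agreement pₒ = trace/N = 46/77 = 0.5974
Expected agreement pₑ = Σ (rowᵢ·colᵢ)/N² = (17·14 + 17·20 + 14·16 + 19·15 + 10·12)/77² = 0.2036
κ = (pₒ − pₑ)/(1 − pₑ) = (0.5974 − 0.2036)/(1 − 0.2036) = 0.494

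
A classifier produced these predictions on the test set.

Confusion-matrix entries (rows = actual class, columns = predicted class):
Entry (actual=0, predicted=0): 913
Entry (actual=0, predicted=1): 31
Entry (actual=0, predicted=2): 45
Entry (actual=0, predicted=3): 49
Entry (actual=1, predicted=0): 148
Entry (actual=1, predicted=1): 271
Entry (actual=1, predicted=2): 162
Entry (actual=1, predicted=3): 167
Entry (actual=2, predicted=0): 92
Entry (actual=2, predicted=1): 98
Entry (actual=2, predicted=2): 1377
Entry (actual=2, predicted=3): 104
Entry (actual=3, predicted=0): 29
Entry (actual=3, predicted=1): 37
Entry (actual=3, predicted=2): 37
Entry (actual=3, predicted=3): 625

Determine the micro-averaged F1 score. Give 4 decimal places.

0.7613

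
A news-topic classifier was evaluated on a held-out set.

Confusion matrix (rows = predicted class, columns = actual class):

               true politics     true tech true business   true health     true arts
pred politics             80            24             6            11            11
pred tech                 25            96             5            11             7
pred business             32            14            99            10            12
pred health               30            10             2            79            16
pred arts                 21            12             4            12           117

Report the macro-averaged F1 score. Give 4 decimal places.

0.6317

Per-class F1 score (2·TP/(2·TP+FP+FN)):
  politics: TP=80, FP=24+6+11+11=52, FN=25+32+30+21=108 → 160/320 = 0.50000
  tech: TP=96, FP=25+5+11+7=48, FN=24+14+10+12=60 → 192/300 = 0.64000
  business: TP=99, FP=32+14+10+12=68, FN=6+5+2+4=17 → 198/283 = 0.69965
  health: TP=79, FP=30+10+2+16=58, FN=11+11+10+12=44 → 158/260 = 0.60769
  arts: TP=117, FP=21+12+4+12=49, FN=11+7+12+16=46 → 234/329 = 0.71125
Macro-F1 score = mean = (0.50000 + 0.64000 + 0.69965 + 0.60769 + 0.71125) / 5 = 0.6317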